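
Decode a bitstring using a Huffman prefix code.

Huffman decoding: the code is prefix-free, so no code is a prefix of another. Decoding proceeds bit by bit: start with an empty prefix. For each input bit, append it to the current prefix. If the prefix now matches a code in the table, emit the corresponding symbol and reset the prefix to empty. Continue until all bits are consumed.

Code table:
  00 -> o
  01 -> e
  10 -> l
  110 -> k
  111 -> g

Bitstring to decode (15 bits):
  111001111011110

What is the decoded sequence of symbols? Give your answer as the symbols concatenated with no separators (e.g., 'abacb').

Bit 0: prefix='1' (no match yet)
Bit 1: prefix='11' (no match yet)
Bit 2: prefix='111' -> emit 'g', reset
Bit 3: prefix='0' (no match yet)
Bit 4: prefix='00' -> emit 'o', reset
Bit 5: prefix='1' (no match yet)
Bit 6: prefix='11' (no match yet)
Bit 7: prefix='111' -> emit 'g', reset
Bit 8: prefix='1' (no match yet)
Bit 9: prefix='10' -> emit 'l', reset
Bit 10: prefix='1' (no match yet)
Bit 11: prefix='11' (no match yet)
Bit 12: prefix='111' -> emit 'g', reset
Bit 13: prefix='1' (no match yet)
Bit 14: prefix='10' -> emit 'l', reset

Answer: goglgl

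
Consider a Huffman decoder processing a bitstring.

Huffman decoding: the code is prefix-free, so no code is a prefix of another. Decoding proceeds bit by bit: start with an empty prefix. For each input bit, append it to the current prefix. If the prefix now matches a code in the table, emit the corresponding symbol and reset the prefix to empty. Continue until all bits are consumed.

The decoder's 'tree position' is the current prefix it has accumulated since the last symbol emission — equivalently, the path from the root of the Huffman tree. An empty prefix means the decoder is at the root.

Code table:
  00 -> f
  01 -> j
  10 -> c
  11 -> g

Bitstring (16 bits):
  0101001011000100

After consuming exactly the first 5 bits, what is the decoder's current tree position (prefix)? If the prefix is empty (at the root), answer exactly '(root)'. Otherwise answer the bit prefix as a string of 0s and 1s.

Answer: 0

Derivation:
Bit 0: prefix='0' (no match yet)
Bit 1: prefix='01' -> emit 'j', reset
Bit 2: prefix='0' (no match yet)
Bit 3: prefix='01' -> emit 'j', reset
Bit 4: prefix='0' (no match yet)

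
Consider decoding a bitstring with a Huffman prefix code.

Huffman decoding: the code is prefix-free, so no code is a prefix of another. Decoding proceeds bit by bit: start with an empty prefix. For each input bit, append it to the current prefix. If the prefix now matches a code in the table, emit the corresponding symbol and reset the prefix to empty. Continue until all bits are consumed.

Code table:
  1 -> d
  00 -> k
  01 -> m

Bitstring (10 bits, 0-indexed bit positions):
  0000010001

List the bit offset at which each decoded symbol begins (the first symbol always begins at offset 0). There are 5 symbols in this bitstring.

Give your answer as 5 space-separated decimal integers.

Answer: 0 2 4 6 8

Derivation:
Bit 0: prefix='0' (no match yet)
Bit 1: prefix='00' -> emit 'k', reset
Bit 2: prefix='0' (no match yet)
Bit 3: prefix='00' -> emit 'k', reset
Bit 4: prefix='0' (no match yet)
Bit 5: prefix='01' -> emit 'm', reset
Bit 6: prefix='0' (no match yet)
Bit 7: prefix='00' -> emit 'k', reset
Bit 8: prefix='0' (no match yet)
Bit 9: prefix='01' -> emit 'm', reset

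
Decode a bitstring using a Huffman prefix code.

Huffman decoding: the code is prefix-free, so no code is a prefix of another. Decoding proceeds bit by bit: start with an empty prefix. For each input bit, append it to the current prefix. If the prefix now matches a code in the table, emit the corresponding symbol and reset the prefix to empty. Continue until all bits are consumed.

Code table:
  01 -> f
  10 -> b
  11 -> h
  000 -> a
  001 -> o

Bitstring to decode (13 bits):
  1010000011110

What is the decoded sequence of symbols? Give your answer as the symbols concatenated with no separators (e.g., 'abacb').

Bit 0: prefix='1' (no match yet)
Bit 1: prefix='10' -> emit 'b', reset
Bit 2: prefix='1' (no match yet)
Bit 3: prefix='10' -> emit 'b', reset
Bit 4: prefix='0' (no match yet)
Bit 5: prefix='00' (no match yet)
Bit 6: prefix='000' -> emit 'a', reset
Bit 7: prefix='0' (no match yet)
Bit 8: prefix='01' -> emit 'f', reset
Bit 9: prefix='1' (no match yet)
Bit 10: prefix='11' -> emit 'h', reset
Bit 11: prefix='1' (no match yet)
Bit 12: prefix='10' -> emit 'b', reset

Answer: bbafhb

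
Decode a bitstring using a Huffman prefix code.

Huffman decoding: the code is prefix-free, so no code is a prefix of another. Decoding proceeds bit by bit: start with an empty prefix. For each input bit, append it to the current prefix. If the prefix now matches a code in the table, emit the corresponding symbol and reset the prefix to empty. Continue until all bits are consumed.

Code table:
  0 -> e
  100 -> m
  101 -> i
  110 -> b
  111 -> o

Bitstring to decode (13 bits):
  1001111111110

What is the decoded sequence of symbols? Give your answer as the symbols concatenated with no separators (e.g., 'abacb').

Bit 0: prefix='1' (no match yet)
Bit 1: prefix='10' (no match yet)
Bit 2: prefix='100' -> emit 'm', reset
Bit 3: prefix='1' (no match yet)
Bit 4: prefix='11' (no match yet)
Bit 5: prefix='111' -> emit 'o', reset
Bit 6: prefix='1' (no match yet)
Bit 7: prefix='11' (no match yet)
Bit 8: prefix='111' -> emit 'o', reset
Bit 9: prefix='1' (no match yet)
Bit 10: prefix='11' (no match yet)
Bit 11: prefix='111' -> emit 'o', reset
Bit 12: prefix='0' -> emit 'e', reset

Answer: moooe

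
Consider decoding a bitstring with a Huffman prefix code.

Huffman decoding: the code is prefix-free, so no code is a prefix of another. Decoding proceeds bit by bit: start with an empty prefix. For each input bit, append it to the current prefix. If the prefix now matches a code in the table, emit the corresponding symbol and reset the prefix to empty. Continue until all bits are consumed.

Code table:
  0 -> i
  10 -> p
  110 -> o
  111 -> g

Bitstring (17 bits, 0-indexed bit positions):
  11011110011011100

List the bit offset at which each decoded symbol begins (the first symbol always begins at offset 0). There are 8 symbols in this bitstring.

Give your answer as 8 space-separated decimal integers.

Bit 0: prefix='1' (no match yet)
Bit 1: prefix='11' (no match yet)
Bit 2: prefix='110' -> emit 'o', reset
Bit 3: prefix='1' (no match yet)
Bit 4: prefix='11' (no match yet)
Bit 5: prefix='111' -> emit 'g', reset
Bit 6: prefix='1' (no match yet)
Bit 7: prefix='10' -> emit 'p', reset
Bit 8: prefix='0' -> emit 'i', reset
Bit 9: prefix='1' (no match yet)
Bit 10: prefix='11' (no match yet)
Bit 11: prefix='110' -> emit 'o', reset
Bit 12: prefix='1' (no match yet)
Bit 13: prefix='11' (no match yet)
Bit 14: prefix='111' -> emit 'g', reset
Bit 15: prefix='0' -> emit 'i', reset
Bit 16: prefix='0' -> emit 'i', reset

Answer: 0 3 6 8 9 12 15 16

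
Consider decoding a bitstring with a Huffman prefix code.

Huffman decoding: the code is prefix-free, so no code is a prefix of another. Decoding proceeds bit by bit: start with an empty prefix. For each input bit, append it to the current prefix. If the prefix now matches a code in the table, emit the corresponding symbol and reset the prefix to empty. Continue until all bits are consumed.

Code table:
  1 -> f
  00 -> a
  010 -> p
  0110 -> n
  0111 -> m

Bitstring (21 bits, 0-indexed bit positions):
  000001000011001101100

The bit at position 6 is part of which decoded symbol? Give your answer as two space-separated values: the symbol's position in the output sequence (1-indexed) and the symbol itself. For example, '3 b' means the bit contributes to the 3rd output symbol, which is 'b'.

Answer: 3 p

Derivation:
Bit 0: prefix='0' (no match yet)
Bit 1: prefix='00' -> emit 'a', reset
Bit 2: prefix='0' (no match yet)
Bit 3: prefix='00' -> emit 'a', reset
Bit 4: prefix='0' (no match yet)
Bit 5: prefix='01' (no match yet)
Bit 6: prefix='010' -> emit 'p', reset
Bit 7: prefix='0' (no match yet)
Bit 8: prefix='00' -> emit 'a', reset
Bit 9: prefix='0' (no match yet)
Bit 10: prefix='01' (no match yet)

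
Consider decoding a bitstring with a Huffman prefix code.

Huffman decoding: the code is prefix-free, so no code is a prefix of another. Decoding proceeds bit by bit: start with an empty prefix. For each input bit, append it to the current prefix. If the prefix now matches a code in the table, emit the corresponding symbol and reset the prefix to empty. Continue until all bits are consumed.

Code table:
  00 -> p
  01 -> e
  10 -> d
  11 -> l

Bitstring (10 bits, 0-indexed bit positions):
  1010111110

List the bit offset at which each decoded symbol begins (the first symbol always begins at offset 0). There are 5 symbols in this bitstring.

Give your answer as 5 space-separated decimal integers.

Bit 0: prefix='1' (no match yet)
Bit 1: prefix='10' -> emit 'd', reset
Bit 2: prefix='1' (no match yet)
Bit 3: prefix='10' -> emit 'd', reset
Bit 4: prefix='1' (no match yet)
Bit 5: prefix='11' -> emit 'l', reset
Bit 6: prefix='1' (no match yet)
Bit 7: prefix='11' -> emit 'l', reset
Bit 8: prefix='1' (no match yet)
Bit 9: prefix='10' -> emit 'd', reset

Answer: 0 2 4 6 8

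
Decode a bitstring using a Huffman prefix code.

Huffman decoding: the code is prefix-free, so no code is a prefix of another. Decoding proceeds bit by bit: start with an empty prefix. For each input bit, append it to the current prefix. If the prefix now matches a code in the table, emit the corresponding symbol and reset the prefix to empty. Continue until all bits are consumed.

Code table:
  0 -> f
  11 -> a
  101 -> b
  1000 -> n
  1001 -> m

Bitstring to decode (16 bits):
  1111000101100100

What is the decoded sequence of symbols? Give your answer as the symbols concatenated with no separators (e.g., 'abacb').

Answer: aafffbmff

Derivation:
Bit 0: prefix='1' (no match yet)
Bit 1: prefix='11' -> emit 'a', reset
Bit 2: prefix='1' (no match yet)
Bit 3: prefix='11' -> emit 'a', reset
Bit 4: prefix='0' -> emit 'f', reset
Bit 5: prefix='0' -> emit 'f', reset
Bit 6: prefix='0' -> emit 'f', reset
Bit 7: prefix='1' (no match yet)
Bit 8: prefix='10' (no match yet)
Bit 9: prefix='101' -> emit 'b', reset
Bit 10: prefix='1' (no match yet)
Bit 11: prefix='10' (no match yet)
Bit 12: prefix='100' (no match yet)
Bit 13: prefix='1001' -> emit 'm', reset
Bit 14: prefix='0' -> emit 'f', reset
Bit 15: prefix='0' -> emit 'f', reset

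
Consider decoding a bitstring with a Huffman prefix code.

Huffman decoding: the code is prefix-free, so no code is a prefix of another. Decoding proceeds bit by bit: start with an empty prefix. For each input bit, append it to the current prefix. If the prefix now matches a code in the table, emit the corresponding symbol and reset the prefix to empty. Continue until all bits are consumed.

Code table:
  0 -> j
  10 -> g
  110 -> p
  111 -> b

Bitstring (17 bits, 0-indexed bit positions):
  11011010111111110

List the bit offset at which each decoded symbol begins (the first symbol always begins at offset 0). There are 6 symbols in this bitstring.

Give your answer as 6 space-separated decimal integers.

Bit 0: prefix='1' (no match yet)
Bit 1: prefix='11' (no match yet)
Bit 2: prefix='110' -> emit 'p', reset
Bit 3: prefix='1' (no match yet)
Bit 4: prefix='11' (no match yet)
Bit 5: prefix='110' -> emit 'p', reset
Bit 6: prefix='1' (no match yet)
Bit 7: prefix='10' -> emit 'g', reset
Bit 8: prefix='1' (no match yet)
Bit 9: prefix='11' (no match yet)
Bit 10: prefix='111' -> emit 'b', reset
Bit 11: prefix='1' (no match yet)
Bit 12: prefix='11' (no match yet)
Bit 13: prefix='111' -> emit 'b', reset
Bit 14: prefix='1' (no match yet)
Bit 15: prefix='11' (no match yet)
Bit 16: prefix='110' -> emit 'p', reset

Answer: 0 3 6 8 11 14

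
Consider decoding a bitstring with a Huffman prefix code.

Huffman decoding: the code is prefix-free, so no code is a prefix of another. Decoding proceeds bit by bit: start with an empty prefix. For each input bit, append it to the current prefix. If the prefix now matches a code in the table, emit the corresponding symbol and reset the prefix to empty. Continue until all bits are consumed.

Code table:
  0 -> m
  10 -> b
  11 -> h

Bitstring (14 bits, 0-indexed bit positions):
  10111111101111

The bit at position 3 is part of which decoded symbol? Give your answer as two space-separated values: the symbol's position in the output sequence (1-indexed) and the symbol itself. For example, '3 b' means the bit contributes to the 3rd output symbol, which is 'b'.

Bit 0: prefix='1' (no match yet)
Bit 1: prefix='10' -> emit 'b', reset
Bit 2: prefix='1' (no match yet)
Bit 3: prefix='11' -> emit 'h', reset
Bit 4: prefix='1' (no match yet)
Bit 5: prefix='11' -> emit 'h', reset
Bit 6: prefix='1' (no match yet)
Bit 7: prefix='11' -> emit 'h', reset

Answer: 2 h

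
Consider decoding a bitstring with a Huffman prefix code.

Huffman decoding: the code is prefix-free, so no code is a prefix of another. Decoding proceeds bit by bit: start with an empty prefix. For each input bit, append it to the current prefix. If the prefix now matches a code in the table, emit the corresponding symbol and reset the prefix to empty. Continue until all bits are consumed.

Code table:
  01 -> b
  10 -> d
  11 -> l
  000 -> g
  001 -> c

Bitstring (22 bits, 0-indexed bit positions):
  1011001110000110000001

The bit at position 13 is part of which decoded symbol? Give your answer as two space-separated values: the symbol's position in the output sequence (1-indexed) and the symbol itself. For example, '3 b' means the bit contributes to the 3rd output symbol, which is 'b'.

Bit 0: prefix='1' (no match yet)
Bit 1: prefix='10' -> emit 'd', reset
Bit 2: prefix='1' (no match yet)
Bit 3: prefix='11' -> emit 'l', reset
Bit 4: prefix='0' (no match yet)
Bit 5: prefix='00' (no match yet)
Bit 6: prefix='001' -> emit 'c', reset
Bit 7: prefix='1' (no match yet)
Bit 8: prefix='11' -> emit 'l', reset
Bit 9: prefix='0' (no match yet)
Bit 10: prefix='00' (no match yet)
Bit 11: prefix='000' -> emit 'g', reset
Bit 12: prefix='0' (no match yet)
Bit 13: prefix='01' -> emit 'b', reset
Bit 14: prefix='1' (no match yet)
Bit 15: prefix='10' -> emit 'd', reset
Bit 16: prefix='0' (no match yet)
Bit 17: prefix='00' (no match yet)

Answer: 6 b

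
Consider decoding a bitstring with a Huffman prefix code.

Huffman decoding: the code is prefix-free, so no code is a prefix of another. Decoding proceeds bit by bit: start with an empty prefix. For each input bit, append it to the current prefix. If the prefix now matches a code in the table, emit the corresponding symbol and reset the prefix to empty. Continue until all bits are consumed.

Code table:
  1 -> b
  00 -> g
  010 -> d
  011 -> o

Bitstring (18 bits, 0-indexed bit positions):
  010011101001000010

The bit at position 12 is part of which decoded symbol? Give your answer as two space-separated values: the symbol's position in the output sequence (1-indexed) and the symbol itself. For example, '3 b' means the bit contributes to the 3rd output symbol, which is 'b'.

Answer: 5 d

Derivation:
Bit 0: prefix='0' (no match yet)
Bit 1: prefix='01' (no match yet)
Bit 2: prefix='010' -> emit 'd', reset
Bit 3: prefix='0' (no match yet)
Bit 4: prefix='01' (no match yet)
Bit 5: prefix='011' -> emit 'o', reset
Bit 6: prefix='1' -> emit 'b', reset
Bit 7: prefix='0' (no match yet)
Bit 8: prefix='01' (no match yet)
Bit 9: prefix='010' -> emit 'd', reset
Bit 10: prefix='0' (no match yet)
Bit 11: prefix='01' (no match yet)
Bit 12: prefix='010' -> emit 'd', reset
Bit 13: prefix='0' (no match yet)
Bit 14: prefix='00' -> emit 'g', reset
Bit 15: prefix='0' (no match yet)
Bit 16: prefix='01' (no match yet)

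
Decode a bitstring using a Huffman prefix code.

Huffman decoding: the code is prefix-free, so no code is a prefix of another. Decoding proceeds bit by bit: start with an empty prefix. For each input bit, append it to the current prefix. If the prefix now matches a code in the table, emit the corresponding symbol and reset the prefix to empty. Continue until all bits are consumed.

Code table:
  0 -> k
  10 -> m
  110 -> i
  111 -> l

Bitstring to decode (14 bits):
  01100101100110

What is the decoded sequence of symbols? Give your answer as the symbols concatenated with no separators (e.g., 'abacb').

Bit 0: prefix='0' -> emit 'k', reset
Bit 1: prefix='1' (no match yet)
Bit 2: prefix='11' (no match yet)
Bit 3: prefix='110' -> emit 'i', reset
Bit 4: prefix='0' -> emit 'k', reset
Bit 5: prefix='1' (no match yet)
Bit 6: prefix='10' -> emit 'm', reset
Bit 7: prefix='1' (no match yet)
Bit 8: prefix='11' (no match yet)
Bit 9: prefix='110' -> emit 'i', reset
Bit 10: prefix='0' -> emit 'k', reset
Bit 11: prefix='1' (no match yet)
Bit 12: prefix='11' (no match yet)
Bit 13: prefix='110' -> emit 'i', reset

Answer: kikmiki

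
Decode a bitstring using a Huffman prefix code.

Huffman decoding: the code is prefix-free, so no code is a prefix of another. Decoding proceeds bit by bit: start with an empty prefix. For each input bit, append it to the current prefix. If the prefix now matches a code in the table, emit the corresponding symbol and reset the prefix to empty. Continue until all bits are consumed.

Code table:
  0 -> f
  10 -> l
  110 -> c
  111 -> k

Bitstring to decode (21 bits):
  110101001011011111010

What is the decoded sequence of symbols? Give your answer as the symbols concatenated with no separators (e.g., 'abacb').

Answer: cllflckcl

Derivation:
Bit 0: prefix='1' (no match yet)
Bit 1: prefix='11' (no match yet)
Bit 2: prefix='110' -> emit 'c', reset
Bit 3: prefix='1' (no match yet)
Bit 4: prefix='10' -> emit 'l', reset
Bit 5: prefix='1' (no match yet)
Bit 6: prefix='10' -> emit 'l', reset
Bit 7: prefix='0' -> emit 'f', reset
Bit 8: prefix='1' (no match yet)
Bit 9: prefix='10' -> emit 'l', reset
Bit 10: prefix='1' (no match yet)
Bit 11: prefix='11' (no match yet)
Bit 12: prefix='110' -> emit 'c', reset
Bit 13: prefix='1' (no match yet)
Bit 14: prefix='11' (no match yet)
Bit 15: prefix='111' -> emit 'k', reset
Bit 16: prefix='1' (no match yet)
Bit 17: prefix='11' (no match yet)
Bit 18: prefix='110' -> emit 'c', reset
Bit 19: prefix='1' (no match yet)
Bit 20: prefix='10' -> emit 'l', reset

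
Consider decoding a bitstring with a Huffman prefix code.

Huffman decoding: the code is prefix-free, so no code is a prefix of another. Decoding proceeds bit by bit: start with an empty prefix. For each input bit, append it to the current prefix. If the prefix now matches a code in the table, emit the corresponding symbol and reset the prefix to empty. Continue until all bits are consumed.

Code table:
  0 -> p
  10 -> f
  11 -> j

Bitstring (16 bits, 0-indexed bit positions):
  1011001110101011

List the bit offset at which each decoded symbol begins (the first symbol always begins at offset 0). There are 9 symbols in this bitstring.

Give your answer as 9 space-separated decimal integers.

Bit 0: prefix='1' (no match yet)
Bit 1: prefix='10' -> emit 'f', reset
Bit 2: prefix='1' (no match yet)
Bit 3: prefix='11' -> emit 'j', reset
Bit 4: prefix='0' -> emit 'p', reset
Bit 5: prefix='0' -> emit 'p', reset
Bit 6: prefix='1' (no match yet)
Bit 7: prefix='11' -> emit 'j', reset
Bit 8: prefix='1' (no match yet)
Bit 9: prefix='10' -> emit 'f', reset
Bit 10: prefix='1' (no match yet)
Bit 11: prefix='10' -> emit 'f', reset
Bit 12: prefix='1' (no match yet)
Bit 13: prefix='10' -> emit 'f', reset
Bit 14: prefix='1' (no match yet)
Bit 15: prefix='11' -> emit 'j', reset

Answer: 0 2 4 5 6 8 10 12 14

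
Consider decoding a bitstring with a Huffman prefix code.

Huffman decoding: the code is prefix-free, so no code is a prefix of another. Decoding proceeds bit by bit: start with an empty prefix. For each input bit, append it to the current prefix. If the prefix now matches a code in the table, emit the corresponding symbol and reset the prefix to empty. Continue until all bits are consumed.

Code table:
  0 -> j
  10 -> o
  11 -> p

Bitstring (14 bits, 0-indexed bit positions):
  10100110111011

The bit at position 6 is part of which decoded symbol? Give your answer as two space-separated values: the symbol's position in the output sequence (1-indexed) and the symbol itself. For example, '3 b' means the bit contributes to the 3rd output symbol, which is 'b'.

Bit 0: prefix='1' (no match yet)
Bit 1: prefix='10' -> emit 'o', reset
Bit 2: prefix='1' (no match yet)
Bit 3: prefix='10' -> emit 'o', reset
Bit 4: prefix='0' -> emit 'j', reset
Bit 5: prefix='1' (no match yet)
Bit 6: prefix='11' -> emit 'p', reset
Bit 7: prefix='0' -> emit 'j', reset
Bit 8: prefix='1' (no match yet)
Bit 9: prefix='11' -> emit 'p', reset
Bit 10: prefix='1' (no match yet)

Answer: 4 p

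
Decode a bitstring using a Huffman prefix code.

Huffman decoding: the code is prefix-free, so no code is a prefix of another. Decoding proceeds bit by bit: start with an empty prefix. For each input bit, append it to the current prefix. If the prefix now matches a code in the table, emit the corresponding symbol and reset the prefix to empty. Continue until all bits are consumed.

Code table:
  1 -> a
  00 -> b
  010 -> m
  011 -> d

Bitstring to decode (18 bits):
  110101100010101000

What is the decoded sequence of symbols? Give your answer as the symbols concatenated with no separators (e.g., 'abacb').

Answer: aamaabmamb

Derivation:
Bit 0: prefix='1' -> emit 'a', reset
Bit 1: prefix='1' -> emit 'a', reset
Bit 2: prefix='0' (no match yet)
Bit 3: prefix='01' (no match yet)
Bit 4: prefix='010' -> emit 'm', reset
Bit 5: prefix='1' -> emit 'a', reset
Bit 6: prefix='1' -> emit 'a', reset
Bit 7: prefix='0' (no match yet)
Bit 8: prefix='00' -> emit 'b', reset
Bit 9: prefix='0' (no match yet)
Bit 10: prefix='01' (no match yet)
Bit 11: prefix='010' -> emit 'm', reset
Bit 12: prefix='1' -> emit 'a', reset
Bit 13: prefix='0' (no match yet)
Bit 14: prefix='01' (no match yet)
Bit 15: prefix='010' -> emit 'm', reset
Bit 16: prefix='0' (no match yet)
Bit 17: prefix='00' -> emit 'b', reset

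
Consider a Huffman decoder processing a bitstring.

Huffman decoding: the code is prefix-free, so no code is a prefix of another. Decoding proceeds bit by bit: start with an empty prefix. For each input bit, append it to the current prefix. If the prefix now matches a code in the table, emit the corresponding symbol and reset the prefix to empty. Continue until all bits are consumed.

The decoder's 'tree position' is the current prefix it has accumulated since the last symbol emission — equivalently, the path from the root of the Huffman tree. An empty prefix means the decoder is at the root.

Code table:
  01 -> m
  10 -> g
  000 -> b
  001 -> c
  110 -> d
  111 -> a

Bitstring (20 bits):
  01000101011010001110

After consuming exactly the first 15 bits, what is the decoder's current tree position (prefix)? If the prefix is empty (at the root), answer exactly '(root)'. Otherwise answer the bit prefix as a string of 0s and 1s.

Bit 0: prefix='0' (no match yet)
Bit 1: prefix='01' -> emit 'm', reset
Bit 2: prefix='0' (no match yet)
Bit 3: prefix='00' (no match yet)
Bit 4: prefix='000' -> emit 'b', reset
Bit 5: prefix='1' (no match yet)
Bit 6: prefix='10' -> emit 'g', reset
Bit 7: prefix='1' (no match yet)
Bit 8: prefix='10' -> emit 'g', reset
Bit 9: prefix='1' (no match yet)
Bit 10: prefix='11' (no match yet)
Bit 11: prefix='110' -> emit 'd', reset
Bit 12: prefix='1' (no match yet)
Bit 13: prefix='10' -> emit 'g', reset
Bit 14: prefix='0' (no match yet)

Answer: 0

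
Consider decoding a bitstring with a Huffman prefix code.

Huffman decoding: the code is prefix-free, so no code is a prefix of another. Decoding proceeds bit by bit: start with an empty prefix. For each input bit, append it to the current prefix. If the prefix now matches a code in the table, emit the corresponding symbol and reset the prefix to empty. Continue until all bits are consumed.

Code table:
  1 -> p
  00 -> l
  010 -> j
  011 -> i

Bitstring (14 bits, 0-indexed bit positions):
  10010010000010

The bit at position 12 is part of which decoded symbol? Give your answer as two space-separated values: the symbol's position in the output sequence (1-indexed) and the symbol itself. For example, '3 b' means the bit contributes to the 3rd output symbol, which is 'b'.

Answer: 8 j

Derivation:
Bit 0: prefix='1' -> emit 'p', reset
Bit 1: prefix='0' (no match yet)
Bit 2: prefix='00' -> emit 'l', reset
Bit 3: prefix='1' -> emit 'p', reset
Bit 4: prefix='0' (no match yet)
Bit 5: prefix='00' -> emit 'l', reset
Bit 6: prefix='1' -> emit 'p', reset
Bit 7: prefix='0' (no match yet)
Bit 8: prefix='00' -> emit 'l', reset
Bit 9: prefix='0' (no match yet)
Bit 10: prefix='00' -> emit 'l', reset
Bit 11: prefix='0' (no match yet)
Bit 12: prefix='01' (no match yet)
Bit 13: prefix='010' -> emit 'j', reset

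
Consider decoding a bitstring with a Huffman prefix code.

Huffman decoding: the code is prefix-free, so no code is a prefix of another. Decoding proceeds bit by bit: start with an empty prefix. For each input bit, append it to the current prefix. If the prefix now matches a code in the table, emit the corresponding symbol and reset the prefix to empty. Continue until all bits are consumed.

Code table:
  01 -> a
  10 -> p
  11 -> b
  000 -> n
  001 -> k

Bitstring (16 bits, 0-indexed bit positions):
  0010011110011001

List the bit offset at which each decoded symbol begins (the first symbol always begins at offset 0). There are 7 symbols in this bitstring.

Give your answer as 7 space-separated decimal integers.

Answer: 0 3 6 8 10 12 14

Derivation:
Bit 0: prefix='0' (no match yet)
Bit 1: prefix='00' (no match yet)
Bit 2: prefix='001' -> emit 'k', reset
Bit 3: prefix='0' (no match yet)
Bit 4: prefix='00' (no match yet)
Bit 5: prefix='001' -> emit 'k', reset
Bit 6: prefix='1' (no match yet)
Bit 7: prefix='11' -> emit 'b', reset
Bit 8: prefix='1' (no match yet)
Bit 9: prefix='10' -> emit 'p', reset
Bit 10: prefix='0' (no match yet)
Bit 11: prefix='01' -> emit 'a', reset
Bit 12: prefix='1' (no match yet)
Bit 13: prefix='10' -> emit 'p', reset
Bit 14: prefix='0' (no match yet)
Bit 15: prefix='01' -> emit 'a', reset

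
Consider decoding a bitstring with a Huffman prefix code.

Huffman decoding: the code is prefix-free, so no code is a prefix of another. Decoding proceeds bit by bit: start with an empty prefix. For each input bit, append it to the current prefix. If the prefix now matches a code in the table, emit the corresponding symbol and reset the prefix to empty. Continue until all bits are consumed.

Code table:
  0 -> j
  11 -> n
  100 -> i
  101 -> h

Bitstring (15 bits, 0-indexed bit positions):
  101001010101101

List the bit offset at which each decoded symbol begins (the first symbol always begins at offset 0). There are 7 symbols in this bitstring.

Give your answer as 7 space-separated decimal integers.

Bit 0: prefix='1' (no match yet)
Bit 1: prefix='10' (no match yet)
Bit 2: prefix='101' -> emit 'h', reset
Bit 3: prefix='0' -> emit 'j', reset
Bit 4: prefix='0' -> emit 'j', reset
Bit 5: prefix='1' (no match yet)
Bit 6: prefix='10' (no match yet)
Bit 7: prefix='101' -> emit 'h', reset
Bit 8: prefix='0' -> emit 'j', reset
Bit 9: prefix='1' (no match yet)
Bit 10: prefix='10' (no match yet)
Bit 11: prefix='101' -> emit 'h', reset
Bit 12: prefix='1' (no match yet)
Bit 13: prefix='10' (no match yet)
Bit 14: prefix='101' -> emit 'h', reset

Answer: 0 3 4 5 8 9 12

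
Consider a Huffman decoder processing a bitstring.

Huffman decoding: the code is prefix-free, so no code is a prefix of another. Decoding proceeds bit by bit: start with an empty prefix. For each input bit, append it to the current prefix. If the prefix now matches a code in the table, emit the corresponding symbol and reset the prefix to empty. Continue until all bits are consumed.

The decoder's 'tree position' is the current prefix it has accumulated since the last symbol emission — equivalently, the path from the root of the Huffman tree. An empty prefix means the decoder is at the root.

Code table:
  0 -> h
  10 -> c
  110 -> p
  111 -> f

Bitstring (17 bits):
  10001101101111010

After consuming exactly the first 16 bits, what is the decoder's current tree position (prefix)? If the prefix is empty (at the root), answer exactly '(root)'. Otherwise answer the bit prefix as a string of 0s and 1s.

Bit 0: prefix='1' (no match yet)
Bit 1: prefix='10' -> emit 'c', reset
Bit 2: prefix='0' -> emit 'h', reset
Bit 3: prefix='0' -> emit 'h', reset
Bit 4: prefix='1' (no match yet)
Bit 5: prefix='11' (no match yet)
Bit 6: prefix='110' -> emit 'p', reset
Bit 7: prefix='1' (no match yet)
Bit 8: prefix='11' (no match yet)
Bit 9: prefix='110' -> emit 'p', reset
Bit 10: prefix='1' (no match yet)
Bit 11: prefix='11' (no match yet)
Bit 12: prefix='111' -> emit 'f', reset
Bit 13: prefix='1' (no match yet)
Bit 14: prefix='10' -> emit 'c', reset
Bit 15: prefix='1' (no match yet)

Answer: 1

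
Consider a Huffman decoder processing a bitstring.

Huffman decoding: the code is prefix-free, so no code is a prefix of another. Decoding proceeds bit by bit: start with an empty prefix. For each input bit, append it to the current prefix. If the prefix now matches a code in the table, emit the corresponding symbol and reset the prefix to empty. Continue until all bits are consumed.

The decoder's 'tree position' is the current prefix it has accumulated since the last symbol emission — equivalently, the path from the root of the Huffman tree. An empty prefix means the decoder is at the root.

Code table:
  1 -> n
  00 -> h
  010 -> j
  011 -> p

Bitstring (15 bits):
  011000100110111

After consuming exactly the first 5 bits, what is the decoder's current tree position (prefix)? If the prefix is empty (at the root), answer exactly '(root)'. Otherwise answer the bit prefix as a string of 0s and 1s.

Bit 0: prefix='0' (no match yet)
Bit 1: prefix='01' (no match yet)
Bit 2: prefix='011' -> emit 'p', reset
Bit 3: prefix='0' (no match yet)
Bit 4: prefix='00' -> emit 'h', reset

Answer: (root)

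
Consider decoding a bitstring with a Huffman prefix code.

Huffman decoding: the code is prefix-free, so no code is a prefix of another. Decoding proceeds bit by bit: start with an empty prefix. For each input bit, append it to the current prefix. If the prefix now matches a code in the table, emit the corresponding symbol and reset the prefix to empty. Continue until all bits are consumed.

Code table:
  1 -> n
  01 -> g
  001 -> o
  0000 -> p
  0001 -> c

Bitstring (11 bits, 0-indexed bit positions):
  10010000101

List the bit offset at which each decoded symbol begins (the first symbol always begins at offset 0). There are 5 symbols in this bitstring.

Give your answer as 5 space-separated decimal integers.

Answer: 0 1 4 8 9

Derivation:
Bit 0: prefix='1' -> emit 'n', reset
Bit 1: prefix='0' (no match yet)
Bit 2: prefix='00' (no match yet)
Bit 3: prefix='001' -> emit 'o', reset
Bit 4: prefix='0' (no match yet)
Bit 5: prefix='00' (no match yet)
Bit 6: prefix='000' (no match yet)
Bit 7: prefix='0000' -> emit 'p', reset
Bit 8: prefix='1' -> emit 'n', reset
Bit 9: prefix='0' (no match yet)
Bit 10: prefix='01' -> emit 'g', reset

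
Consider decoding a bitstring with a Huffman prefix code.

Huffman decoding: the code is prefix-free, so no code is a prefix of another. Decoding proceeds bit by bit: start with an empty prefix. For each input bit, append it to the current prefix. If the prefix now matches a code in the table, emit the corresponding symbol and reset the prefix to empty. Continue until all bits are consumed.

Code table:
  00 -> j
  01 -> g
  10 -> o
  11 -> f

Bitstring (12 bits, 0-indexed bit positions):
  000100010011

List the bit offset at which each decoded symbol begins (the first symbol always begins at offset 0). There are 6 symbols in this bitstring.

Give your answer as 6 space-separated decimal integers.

Bit 0: prefix='0' (no match yet)
Bit 1: prefix='00' -> emit 'j', reset
Bit 2: prefix='0' (no match yet)
Bit 3: prefix='01' -> emit 'g', reset
Bit 4: prefix='0' (no match yet)
Bit 5: prefix='00' -> emit 'j', reset
Bit 6: prefix='0' (no match yet)
Bit 7: prefix='01' -> emit 'g', reset
Bit 8: prefix='0' (no match yet)
Bit 9: prefix='00' -> emit 'j', reset
Bit 10: prefix='1' (no match yet)
Bit 11: prefix='11' -> emit 'f', reset

Answer: 0 2 4 6 8 10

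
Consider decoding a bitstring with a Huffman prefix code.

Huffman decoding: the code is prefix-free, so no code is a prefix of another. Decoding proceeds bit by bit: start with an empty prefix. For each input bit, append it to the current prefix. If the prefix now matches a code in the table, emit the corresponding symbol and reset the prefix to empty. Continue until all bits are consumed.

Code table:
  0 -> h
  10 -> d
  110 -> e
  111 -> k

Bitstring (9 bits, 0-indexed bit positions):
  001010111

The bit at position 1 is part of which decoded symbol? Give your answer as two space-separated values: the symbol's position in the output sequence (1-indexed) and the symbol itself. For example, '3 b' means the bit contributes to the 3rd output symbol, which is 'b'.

Bit 0: prefix='0' -> emit 'h', reset
Bit 1: prefix='0' -> emit 'h', reset
Bit 2: prefix='1' (no match yet)
Bit 3: prefix='10' -> emit 'd', reset
Bit 4: prefix='1' (no match yet)
Bit 5: prefix='10' -> emit 'd', reset

Answer: 2 h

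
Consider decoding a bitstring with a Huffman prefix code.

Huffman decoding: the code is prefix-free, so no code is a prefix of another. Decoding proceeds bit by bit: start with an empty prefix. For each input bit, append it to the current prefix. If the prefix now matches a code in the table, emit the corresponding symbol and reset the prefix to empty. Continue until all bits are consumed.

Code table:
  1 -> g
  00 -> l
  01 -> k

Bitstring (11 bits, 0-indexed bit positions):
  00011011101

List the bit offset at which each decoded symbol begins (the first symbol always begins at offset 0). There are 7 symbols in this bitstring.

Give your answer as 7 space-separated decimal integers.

Answer: 0 2 4 5 7 8 9

Derivation:
Bit 0: prefix='0' (no match yet)
Bit 1: prefix='00' -> emit 'l', reset
Bit 2: prefix='0' (no match yet)
Bit 3: prefix='01' -> emit 'k', reset
Bit 4: prefix='1' -> emit 'g', reset
Bit 5: prefix='0' (no match yet)
Bit 6: prefix='01' -> emit 'k', reset
Bit 7: prefix='1' -> emit 'g', reset
Bit 8: prefix='1' -> emit 'g', reset
Bit 9: prefix='0' (no match yet)
Bit 10: prefix='01' -> emit 'k', reset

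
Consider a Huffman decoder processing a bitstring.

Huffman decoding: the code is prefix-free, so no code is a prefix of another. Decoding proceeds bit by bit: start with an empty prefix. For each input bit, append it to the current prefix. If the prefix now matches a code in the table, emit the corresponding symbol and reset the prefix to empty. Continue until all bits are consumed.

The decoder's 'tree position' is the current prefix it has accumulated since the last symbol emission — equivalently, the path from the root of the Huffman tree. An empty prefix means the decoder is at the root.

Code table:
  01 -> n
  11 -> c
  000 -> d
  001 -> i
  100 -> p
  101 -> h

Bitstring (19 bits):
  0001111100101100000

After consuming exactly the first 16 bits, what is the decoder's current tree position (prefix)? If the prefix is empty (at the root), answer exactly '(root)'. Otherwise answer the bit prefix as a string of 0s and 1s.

Bit 0: prefix='0' (no match yet)
Bit 1: prefix='00' (no match yet)
Bit 2: prefix='000' -> emit 'd', reset
Bit 3: prefix='1' (no match yet)
Bit 4: prefix='11' -> emit 'c', reset
Bit 5: prefix='1' (no match yet)
Bit 6: prefix='11' -> emit 'c', reset
Bit 7: prefix='1' (no match yet)
Bit 8: prefix='10' (no match yet)
Bit 9: prefix='100' -> emit 'p', reset
Bit 10: prefix='1' (no match yet)
Bit 11: prefix='10' (no match yet)
Bit 12: prefix='101' -> emit 'h', reset
Bit 13: prefix='1' (no match yet)
Bit 14: prefix='10' (no match yet)
Bit 15: prefix='100' -> emit 'p', reset

Answer: (root)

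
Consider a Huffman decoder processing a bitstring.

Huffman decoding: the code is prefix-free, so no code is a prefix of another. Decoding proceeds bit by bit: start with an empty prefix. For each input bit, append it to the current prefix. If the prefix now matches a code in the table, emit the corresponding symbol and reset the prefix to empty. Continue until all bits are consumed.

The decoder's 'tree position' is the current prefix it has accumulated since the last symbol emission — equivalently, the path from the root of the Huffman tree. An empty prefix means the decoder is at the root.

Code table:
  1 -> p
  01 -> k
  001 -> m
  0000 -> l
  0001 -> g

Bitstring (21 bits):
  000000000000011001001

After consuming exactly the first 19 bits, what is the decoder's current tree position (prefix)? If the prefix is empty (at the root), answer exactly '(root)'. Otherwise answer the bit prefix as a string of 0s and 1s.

Bit 0: prefix='0' (no match yet)
Bit 1: prefix='00' (no match yet)
Bit 2: prefix='000' (no match yet)
Bit 3: prefix='0000' -> emit 'l', reset
Bit 4: prefix='0' (no match yet)
Bit 5: prefix='00' (no match yet)
Bit 6: prefix='000' (no match yet)
Bit 7: prefix='0000' -> emit 'l', reset
Bit 8: prefix='0' (no match yet)
Bit 9: prefix='00' (no match yet)
Bit 10: prefix='000' (no match yet)
Bit 11: prefix='0000' -> emit 'l', reset
Bit 12: prefix='0' (no match yet)
Bit 13: prefix='01' -> emit 'k', reset
Bit 14: prefix='1' -> emit 'p', reset
Bit 15: prefix='0' (no match yet)
Bit 16: prefix='00' (no match yet)
Bit 17: prefix='001' -> emit 'm', reset
Bit 18: prefix='0' (no match yet)

Answer: 0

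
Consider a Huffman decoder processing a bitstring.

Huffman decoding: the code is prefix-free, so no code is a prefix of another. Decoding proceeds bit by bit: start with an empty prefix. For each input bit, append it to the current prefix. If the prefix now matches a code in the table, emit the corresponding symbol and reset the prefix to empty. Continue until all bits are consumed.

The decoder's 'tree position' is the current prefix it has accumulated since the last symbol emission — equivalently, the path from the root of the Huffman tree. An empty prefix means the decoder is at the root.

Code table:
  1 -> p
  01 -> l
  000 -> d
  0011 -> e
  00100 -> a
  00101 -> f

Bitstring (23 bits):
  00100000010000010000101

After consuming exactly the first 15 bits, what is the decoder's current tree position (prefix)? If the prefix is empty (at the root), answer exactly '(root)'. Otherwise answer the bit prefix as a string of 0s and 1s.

Bit 0: prefix='0' (no match yet)
Bit 1: prefix='00' (no match yet)
Bit 2: prefix='001' (no match yet)
Bit 3: prefix='0010' (no match yet)
Bit 4: prefix='00100' -> emit 'a', reset
Bit 5: prefix='0' (no match yet)
Bit 6: prefix='00' (no match yet)
Bit 7: prefix='000' -> emit 'd', reset
Bit 8: prefix='0' (no match yet)
Bit 9: prefix='01' -> emit 'l', reset
Bit 10: prefix='0' (no match yet)
Bit 11: prefix='00' (no match yet)
Bit 12: prefix='000' -> emit 'd', reset
Bit 13: prefix='0' (no match yet)
Bit 14: prefix='00' (no match yet)

Answer: 00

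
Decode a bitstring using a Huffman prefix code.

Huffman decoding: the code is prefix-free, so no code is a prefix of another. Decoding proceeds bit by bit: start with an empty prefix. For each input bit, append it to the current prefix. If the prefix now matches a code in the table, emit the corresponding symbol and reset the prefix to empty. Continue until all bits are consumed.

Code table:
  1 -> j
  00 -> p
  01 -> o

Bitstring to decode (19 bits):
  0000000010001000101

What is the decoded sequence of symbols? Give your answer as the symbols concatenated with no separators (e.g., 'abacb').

Answer: ppppjpopoo

Derivation:
Bit 0: prefix='0' (no match yet)
Bit 1: prefix='00' -> emit 'p', reset
Bit 2: prefix='0' (no match yet)
Bit 3: prefix='00' -> emit 'p', reset
Bit 4: prefix='0' (no match yet)
Bit 5: prefix='00' -> emit 'p', reset
Bit 6: prefix='0' (no match yet)
Bit 7: prefix='00' -> emit 'p', reset
Bit 8: prefix='1' -> emit 'j', reset
Bit 9: prefix='0' (no match yet)
Bit 10: prefix='00' -> emit 'p', reset
Bit 11: prefix='0' (no match yet)
Bit 12: prefix='01' -> emit 'o', reset
Bit 13: prefix='0' (no match yet)
Bit 14: prefix='00' -> emit 'p', reset
Bit 15: prefix='0' (no match yet)
Bit 16: prefix='01' -> emit 'o', reset
Bit 17: prefix='0' (no match yet)
Bit 18: prefix='01' -> emit 'o', reset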